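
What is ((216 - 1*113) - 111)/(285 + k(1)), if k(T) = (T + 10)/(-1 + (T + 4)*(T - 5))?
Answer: -84/2987 ≈ -0.028122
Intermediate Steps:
k(T) = (10 + T)/(-1 + (-5 + T)*(4 + T)) (k(T) = (10 + T)/(-1 + (4 + T)*(-5 + T)) = (10 + T)/(-1 + (-5 + T)*(4 + T)))
((216 - 1*113) - 111)/(285 + k(1)) = ((216 - 1*113) - 111)/(285 + (10 + 1)/(-21 + 1**2 - 1*1)) = ((216 - 113) - 111)/(285 + 11/(-21 + 1 - 1)) = (103 - 111)/(285 + 11/(-21)) = -8/(285 - 1/21*11) = -8/(285 - 11/21) = -8/5974/21 = -8*21/5974 = -84/2987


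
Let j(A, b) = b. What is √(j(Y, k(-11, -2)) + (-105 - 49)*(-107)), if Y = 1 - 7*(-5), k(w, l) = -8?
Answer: 3*√1830 ≈ 128.34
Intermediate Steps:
Y = 36 (Y = 1 + 35 = 36)
√(j(Y, k(-11, -2)) + (-105 - 49)*(-107)) = √(-8 + (-105 - 49)*(-107)) = √(-8 - 154*(-107)) = √(-8 + 16478) = √16470 = 3*√1830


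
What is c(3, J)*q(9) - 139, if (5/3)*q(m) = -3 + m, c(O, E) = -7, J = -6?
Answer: -821/5 ≈ -164.20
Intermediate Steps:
q(m) = -9/5 + 3*m/5 (q(m) = 3*(-3 + m)/5 = -9/5 + 3*m/5)
c(3, J)*q(9) - 139 = -7*(-9/5 + (3/5)*9) - 139 = -7*(-9/5 + 27/5) - 139 = -7*18/5 - 139 = -126/5 - 139 = -821/5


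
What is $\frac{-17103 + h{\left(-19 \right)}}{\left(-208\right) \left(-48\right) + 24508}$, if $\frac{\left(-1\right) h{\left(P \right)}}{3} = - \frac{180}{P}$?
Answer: $- \frac{325497}{655348} \approx -0.49668$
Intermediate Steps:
$h{\left(P \right)} = \frac{540}{P}$ ($h{\left(P \right)} = - 3 \left(- \frac{180}{P}\right) = \frac{540}{P}$)
$\frac{-17103 + h{\left(-19 \right)}}{\left(-208\right) \left(-48\right) + 24508} = \frac{-17103 + \frac{540}{-19}}{\left(-208\right) \left(-48\right) + 24508} = \frac{-17103 + 540 \left(- \frac{1}{19}\right)}{9984 + 24508} = \frac{-17103 - \frac{540}{19}}{34492} = \left(- \frac{325497}{19}\right) \frac{1}{34492} = - \frac{325497}{655348}$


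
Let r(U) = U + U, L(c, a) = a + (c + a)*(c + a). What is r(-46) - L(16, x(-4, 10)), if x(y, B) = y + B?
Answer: -582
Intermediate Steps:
x(y, B) = B + y
L(c, a) = a + (a + c)² (L(c, a) = a + (a + c)*(a + c) = a + (a + c)²)
r(U) = 2*U
r(-46) - L(16, x(-4, 10)) = 2*(-46) - ((10 - 4) + ((10 - 4) + 16)²) = -92 - (6 + (6 + 16)²) = -92 - (6 + 22²) = -92 - (6 + 484) = -92 - 1*490 = -92 - 490 = -582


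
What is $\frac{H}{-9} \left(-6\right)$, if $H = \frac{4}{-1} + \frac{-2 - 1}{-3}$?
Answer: $-2$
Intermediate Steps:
$H = -3$ ($H = 4 \left(-1\right) + \left(-2 - 1\right) \left(- \frac{1}{3}\right) = -4 - -1 = -4 + 1 = -3$)
$\frac{H}{-9} \left(-6\right) = \frac{1}{-9} \left(-3\right) \left(-6\right) = \left(- \frac{1}{9}\right) \left(-3\right) \left(-6\right) = \frac{1}{3} \left(-6\right) = -2$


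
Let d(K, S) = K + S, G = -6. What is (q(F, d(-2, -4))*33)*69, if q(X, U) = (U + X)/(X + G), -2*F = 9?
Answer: 2277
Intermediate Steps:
F = -9/2 (F = -½*9 = -9/2 ≈ -4.5000)
q(X, U) = (U + X)/(-6 + X) (q(X, U) = (U + X)/(X - 6) = (U + X)/(-6 + X))
(q(F, d(-2, -4))*33)*69 = ((((-2 - 4) - 9/2)/(-6 - 9/2))*33)*69 = (((-6 - 9/2)/(-21/2))*33)*69 = (-2/21*(-21/2)*33)*69 = (1*33)*69 = 33*69 = 2277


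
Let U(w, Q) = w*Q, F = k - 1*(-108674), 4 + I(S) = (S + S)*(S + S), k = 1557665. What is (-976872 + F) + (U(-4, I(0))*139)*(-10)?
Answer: 667227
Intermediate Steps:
I(S) = -4 + 4*S**2 (I(S) = -4 + (S + S)*(S + S) = -4 + (2*S)*(2*S) = -4 + 4*S**2)
F = 1666339 (F = 1557665 - 1*(-108674) = 1557665 + 108674 = 1666339)
U(w, Q) = Q*w
(-976872 + F) + (U(-4, I(0))*139)*(-10) = (-976872 + 1666339) + (((-4 + 4*0**2)*(-4))*139)*(-10) = 689467 + (((-4 + 4*0)*(-4))*139)*(-10) = 689467 + (((-4 + 0)*(-4))*139)*(-10) = 689467 + (-4*(-4)*139)*(-10) = 689467 + (16*139)*(-10) = 689467 + 2224*(-10) = 689467 - 22240 = 667227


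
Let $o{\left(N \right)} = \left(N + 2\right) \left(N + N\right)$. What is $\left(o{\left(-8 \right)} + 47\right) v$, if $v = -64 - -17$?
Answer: $-6721$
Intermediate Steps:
$o{\left(N \right)} = 2 N \left(2 + N\right)$ ($o{\left(N \right)} = \left(2 + N\right) 2 N = 2 N \left(2 + N\right)$)
$v = -47$ ($v = -64 + 17 = -47$)
$\left(o{\left(-8 \right)} + 47\right) v = \left(2 \left(-8\right) \left(2 - 8\right) + 47\right) \left(-47\right) = \left(2 \left(-8\right) \left(-6\right) + 47\right) \left(-47\right) = \left(96 + 47\right) \left(-47\right) = 143 \left(-47\right) = -6721$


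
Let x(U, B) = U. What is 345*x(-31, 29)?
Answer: -10695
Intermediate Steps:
345*x(-31, 29) = 345*(-31) = -10695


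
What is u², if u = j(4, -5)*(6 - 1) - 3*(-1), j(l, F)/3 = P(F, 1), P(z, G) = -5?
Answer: 5184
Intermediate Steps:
j(l, F) = -15 (j(l, F) = 3*(-5) = -15)
u = -72 (u = -15*(6 - 1) - 3*(-1) = -15*5 + 3 = -75 + 3 = -72)
u² = (-72)² = 5184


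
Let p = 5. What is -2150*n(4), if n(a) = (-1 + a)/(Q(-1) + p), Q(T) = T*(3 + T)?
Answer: -2150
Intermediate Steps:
n(a) = -1/3 + a/3 (n(a) = (-1 + a)/(-(3 - 1) + 5) = (-1 + a)/(-1*2 + 5) = (-1 + a)/(-2 + 5) = (-1 + a)/3 = (-1 + a)*(1/3) = -1/3 + a/3)
-2150*n(4) = -2150*(-1/3 + (1/3)*4) = -2150*(-1/3 + 4/3) = -2150*1 = -2150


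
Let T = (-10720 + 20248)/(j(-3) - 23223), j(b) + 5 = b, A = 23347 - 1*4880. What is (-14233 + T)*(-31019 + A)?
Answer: 4150398517752/23231 ≈ 1.7866e+8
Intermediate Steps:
A = 18467 (A = 23347 - 4880 = 18467)
j(b) = -5 + b
T = -9528/23231 (T = (-10720 + 20248)/((-5 - 3) - 23223) = 9528/(-8 - 23223) = 9528/(-23231) = 9528*(-1/23231) = -9528/23231 ≈ -0.41014)
(-14233 + T)*(-31019 + A) = (-14233 - 9528/23231)*(-31019 + 18467) = -330656351/23231*(-12552) = 4150398517752/23231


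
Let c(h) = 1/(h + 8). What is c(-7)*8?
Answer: 8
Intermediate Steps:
c(h) = 1/(8 + h)
c(-7)*8 = 8/(8 - 7) = 8/1 = 1*8 = 8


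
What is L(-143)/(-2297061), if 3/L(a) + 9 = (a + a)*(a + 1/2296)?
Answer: -1148/35941676259723 ≈ -3.1941e-11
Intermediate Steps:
L(a) = 3/(-9 + 2*a*(1/2296 + a)) (L(a) = 3/(-9 + (a + a)*(a + 1/2296)) = 3/(-9 + (2*a)*(a + 1/2296)) = 3/(-9 + (2*a)*(1/2296 + a)) = 3/(-9 + 2*a*(1/2296 + a)))
L(-143)/(-2297061) = (3444/(-10332 - 143 + 2296*(-143)**2))/(-2297061) = (3444/(-10332 - 143 + 2296*20449))*(-1/2297061) = (3444/(-10332 - 143 + 46950904))*(-1/2297061) = (3444/46940429)*(-1/2297061) = -1148/35941676259723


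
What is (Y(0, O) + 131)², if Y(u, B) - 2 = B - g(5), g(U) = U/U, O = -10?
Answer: 14884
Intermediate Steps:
g(U) = 1
Y(u, B) = 1 + B (Y(u, B) = 2 + (B - 1*1) = 2 + (B - 1) = 2 + (-1 + B) = 1 + B)
(Y(0, O) + 131)² = ((1 - 10) + 131)² = (-9 + 131)² = 122² = 14884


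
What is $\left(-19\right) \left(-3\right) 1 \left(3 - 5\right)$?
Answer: $-114$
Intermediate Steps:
$\left(-19\right) \left(-3\right) 1 \left(3 - 5\right) = 57 \cdot 1 \left(-2\right) = 57 \left(-2\right) = -114$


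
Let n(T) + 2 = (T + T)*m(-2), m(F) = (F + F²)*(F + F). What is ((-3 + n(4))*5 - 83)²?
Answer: 183184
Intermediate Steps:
m(F) = 2*F*(F + F²) (m(F) = (F + F²)*(2*F) = 2*F*(F + F²))
n(T) = -2 - 16*T (n(T) = -2 + (T + T)*(2*(-2)²*(1 - 2)) = -2 + (2*T)*(2*4*(-1)) = -2 + (2*T)*(-8) = -2 - 16*T)
((-3 + n(4))*5 - 83)² = ((-3 + (-2 - 16*4))*5 - 83)² = ((-3 + (-2 - 64))*5 - 83)² = ((-3 - 66)*5 - 83)² = (-69*5 - 83)² = (-345 - 83)² = (-428)² = 183184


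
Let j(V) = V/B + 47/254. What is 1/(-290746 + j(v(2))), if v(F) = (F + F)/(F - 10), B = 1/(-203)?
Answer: -127/36911828 ≈ -3.4406e-6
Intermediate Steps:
B = -1/203 ≈ -0.0049261
v(F) = 2*F/(-10 + F) (v(F) = (2*F)/(-10 + F) = 2*F/(-10 + F))
j(V) = 47/254 - 203*V (j(V) = V/(-1/203) + 47/254 = V*(-203) + 47*(1/254) = -203*V + 47/254 = 47/254 - 203*V)
1/(-290746 + j(v(2))) = 1/(-290746 + (47/254 - 406*2/(-10 + 2))) = 1/(-290746 + (47/254 - 406*2/(-8))) = 1/(-290746 + (47/254 - 406*2*(-1)/8)) = 1/(-290746 + (47/254 - 203*(-1/2))) = 1/(-290746 + (47/254 + 203/2)) = 1/(-290746 + 12914/127) = 1/(-36911828/127) = -127/36911828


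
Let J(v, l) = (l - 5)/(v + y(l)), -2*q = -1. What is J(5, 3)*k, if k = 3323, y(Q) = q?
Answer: -13292/11 ≈ -1208.4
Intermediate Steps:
q = ½ (q = -½*(-1) = ½ ≈ 0.50000)
y(Q) = ½
J(v, l) = (-5 + l)/(½ + v) (J(v, l) = (l - 5)/(v + ½) = (-5 + l)/(½ + v))
J(5, 3)*k = (2*(-5 + 3)/(1 + 2*5))*3323 = (2*(-2)/(1 + 10))*3323 = (2*(-2)/11)*3323 = (2*(1/11)*(-2))*3323 = -4/11*3323 = -13292/11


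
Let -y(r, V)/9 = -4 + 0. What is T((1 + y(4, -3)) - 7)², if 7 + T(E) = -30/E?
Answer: 64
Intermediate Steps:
y(r, V) = 36 (y(r, V) = -9*(-4 + 0) = -9*(-4) = 36)
T(E) = -7 - 30/E
T((1 + y(4, -3)) - 7)² = (-7 - 30/((1 + 36) - 7))² = (-7 - 30/(37 - 7))² = (-7 - 30/30)² = (-7 - 30*1/30)² = (-7 - 1)² = (-8)² = 64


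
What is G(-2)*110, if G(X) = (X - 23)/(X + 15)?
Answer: -2750/13 ≈ -211.54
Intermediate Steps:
G(X) = (-23 + X)/(15 + X)
G(-2)*110 = ((-23 - 2)/(15 - 2))*110 = (-25/13)*110 = ((1/13)*(-25))*110 = -25/13*110 = -2750/13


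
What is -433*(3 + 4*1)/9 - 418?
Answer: -6793/9 ≈ -754.78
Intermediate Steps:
-433*(3 + 4*1)/9 - 418 = -433*(3 + 4)/9 - 418 = -3031/9 - 418 = -6793/9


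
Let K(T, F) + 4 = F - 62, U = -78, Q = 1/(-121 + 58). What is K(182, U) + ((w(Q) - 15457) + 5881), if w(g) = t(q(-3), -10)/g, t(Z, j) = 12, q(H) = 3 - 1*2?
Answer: -10476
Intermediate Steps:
Q = -1/63 (Q = 1/(-63) = -1/63 ≈ -0.015873)
q(H) = 1 (q(H) = 3 - 2 = 1)
w(g) = 12/g
K(T, F) = -66 + F (K(T, F) = -4 + (F - 62) = -4 + (-62 + F) = -66 + F)
K(182, U) + ((w(Q) - 15457) + 5881) = (-66 - 78) + ((12/(-1/63) - 15457) + 5881) = -144 + ((12*(-63) - 15457) + 5881) = -144 + ((-756 - 15457) + 5881) = -144 + (-16213 + 5881) = -144 - 10332 = -10476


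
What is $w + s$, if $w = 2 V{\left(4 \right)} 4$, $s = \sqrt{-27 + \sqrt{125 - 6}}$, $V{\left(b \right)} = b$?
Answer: $32 + \sqrt{-27 + \sqrt{119}} \approx 32.0 + 4.0114 i$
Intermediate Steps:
$s = \sqrt{-27 + \sqrt{119}} \approx 4.0114 i$
$w = 32$ ($w = 2 \cdot 4 \cdot 4 = 8 \cdot 4 = 32$)
$w + s = 32 + \sqrt{-27 + \sqrt{119}}$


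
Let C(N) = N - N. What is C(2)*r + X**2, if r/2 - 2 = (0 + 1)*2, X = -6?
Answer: 36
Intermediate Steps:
C(N) = 0
r = 8 (r = 4 + 2*((0 + 1)*2) = 4 + 2*(1*2) = 4 + 2*2 = 4 + 4 = 8)
C(2)*r + X**2 = 0*8 + (-6)**2 = 0 + 36 = 36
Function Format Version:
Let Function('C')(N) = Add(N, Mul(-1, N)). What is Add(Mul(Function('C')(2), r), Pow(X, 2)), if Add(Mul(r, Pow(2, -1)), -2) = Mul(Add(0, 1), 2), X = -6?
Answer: 36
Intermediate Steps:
Function('C')(N) = 0
r = 8 (r = Add(4, Mul(2, Mul(Add(0, 1), 2))) = Add(4, Mul(2, Mul(1, 2))) = Add(4, Mul(2, 2)) = Add(4, 4) = 8)
Add(Mul(Function('C')(2), r), Pow(X, 2)) = Add(Mul(0, 8), Pow(-6, 2)) = Add(0, 36) = 36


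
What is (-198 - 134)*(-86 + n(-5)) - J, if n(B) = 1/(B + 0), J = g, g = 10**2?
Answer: 142592/5 ≈ 28518.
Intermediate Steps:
g = 100
J = 100
n(B) = 1/B
(-198 - 134)*(-86 + n(-5)) - J = (-198 - 134)*(-86 + 1/(-5)) - 1*100 = -332*(-86 - 1/5) - 100 = -332*(-431/5) - 100 = 143092/5 - 100 = 142592/5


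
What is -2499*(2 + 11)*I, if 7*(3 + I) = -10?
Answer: 143871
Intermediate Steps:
I = -31/7 (I = -3 + (⅐)*(-10) = -3 - 10/7 = -31/7 ≈ -4.4286)
-2499*(2 + 11)*I = -2499*(2 + 11)*(-31)/7 = -32487*(-31)/7 = -2499*(-403/7) = 143871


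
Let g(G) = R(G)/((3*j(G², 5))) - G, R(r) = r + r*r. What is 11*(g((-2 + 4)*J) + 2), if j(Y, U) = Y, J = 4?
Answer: -495/8 ≈ -61.875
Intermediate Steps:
R(r) = r + r²
g(G) = -G + (1 + G)/(3*G) (g(G) = (G*(1 + G))/((3*G²)) - G = (G*(1 + G))*(1/(3*G²)) - G = (1 + G)/(3*G) - G = -G + (1 + G)/(3*G))
11*(g((-2 + 4)*J) + 2) = 11*((⅓ - (-2 + 4)*4 + 1/(3*(((-2 + 4)*4)))) + 2) = 11*((⅓ - 2*4 + 1/(3*((2*4)))) + 2) = 11*((⅓ - 1*8 + (⅓)/8) + 2) = 11*((⅓ - 8 + (⅓)*(⅛)) + 2) = 11*((⅓ - 8 + 1/24) + 2) = 11*(-61/8 + 2) = 11*(-45/8) = -495/8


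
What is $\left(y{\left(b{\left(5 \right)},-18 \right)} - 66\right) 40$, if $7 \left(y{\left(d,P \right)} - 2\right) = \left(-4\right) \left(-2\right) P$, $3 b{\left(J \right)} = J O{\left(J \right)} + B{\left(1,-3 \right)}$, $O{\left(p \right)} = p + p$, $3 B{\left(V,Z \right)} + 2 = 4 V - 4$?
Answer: $- \frac{23680}{7} \approx -3382.9$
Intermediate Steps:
$B{\left(V,Z \right)} = -2 + \frac{4 V}{3}$ ($B{\left(V,Z \right)} = - \frac{2}{3} + \frac{4 V - 4}{3} = - \frac{2}{3} + \frac{-4 + 4 V}{3} = - \frac{2}{3} + \left(- \frac{4}{3} + \frac{4 V}{3}\right) = -2 + \frac{4 V}{3}$)
$O{\left(p \right)} = 2 p$
$b{\left(J \right)} = - \frac{2}{9} + \frac{2 J^{2}}{3}$ ($b{\left(J \right)} = \frac{J 2 J + \left(-2 + \frac{4}{3} \cdot 1\right)}{3} = \frac{2 J^{2} + \left(-2 + \frac{4}{3}\right)}{3} = \frac{2 J^{2} - \frac{2}{3}}{3} = \frac{- \frac{2}{3} + 2 J^{2}}{3} = - \frac{2}{9} + \frac{2 J^{2}}{3}$)
$y{\left(d,P \right)} = 2 + \frac{8 P}{7}$ ($y{\left(d,P \right)} = 2 + \frac{\left(-4\right) \left(-2\right) P}{7} = 2 + \frac{8 P}{7}$)
$\left(y{\left(b{\left(5 \right)},-18 \right)} - 66\right) 40 = \left(\left(2 + \frac{8}{7} \left(-18\right)\right) - 66\right) 40 = \left(\left(2 - \frac{144}{7}\right) - 66\right) 40 = \left(- \frac{130}{7} - 66\right) 40 = \left(- \frac{592}{7}\right) 40 = - \frac{23680}{7}$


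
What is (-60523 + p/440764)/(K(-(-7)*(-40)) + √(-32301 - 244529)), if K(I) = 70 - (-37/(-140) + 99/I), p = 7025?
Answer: -293173114491530/19471730510091 + 20914260396848*I*√276830/97358652550455 ≈ -15.056 + 113.03*I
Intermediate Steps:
K(I) = 9763/140 - 99/I (K(I) = 70 - (-37*(-1/140) + 99/I) = 70 - (37/140 + 99/I) = 70 + (-37/140 - 99/I) = 9763/140 - 99/I)
(-60523 + p/440764)/(K(-(-7)*(-40)) + √(-32301 - 244529)) = (-60523 + 7025/440764)/((9763/140 - 99/((-(-7)*(-40)))) + √(-32301 - 244529)) = (-60523 + 7025*(1/440764))/((9763/140 - 99/((-1*280))) + √(-276830)) = (-60523 + 7025/440764)/((9763/140 - 99/(-280)) + I*√276830) = -26676352547/(440764*((9763/140 - 99*(-1/280)) + I*√276830)) = -26676352547/(440764*((9763/140 + 99/280) + I*√276830)) = -26676352547/(440764*(3925/56 + I*√276830))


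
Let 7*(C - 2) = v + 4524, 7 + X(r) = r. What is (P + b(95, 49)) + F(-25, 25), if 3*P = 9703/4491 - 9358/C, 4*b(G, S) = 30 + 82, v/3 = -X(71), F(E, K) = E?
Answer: -38178617/29276829 ≈ -1.3041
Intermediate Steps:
X(r) = -7 + r
v = -192 (v = 3*(-(-7 + 71)) = 3*(-1*64) = 3*(-64) = -192)
b(G, S) = 28 (b(G, S) = (30 + 82)/4 = (1/4)*112 = 28)
C = 4346/7 (C = 2 + (-192 + 4524)/7 = 2 + (1/7)*4332 = 2 + 4332/7 = 4346/7 ≈ 620.86)
P = -126009104/29276829 (P = (9703/4491 - 9358/4346/7)/3 = (9703*(1/4491) - 9358*7/4346)/3 = (9703/4491 - 32753/2173)/3 = (1/3)*(-126009104/9758943) = -126009104/29276829 ≈ -4.3041)
(P + b(95, 49)) + F(-25, 25) = (-126009104/29276829 + 28) - 25 = 693742108/29276829 - 25 = -38178617/29276829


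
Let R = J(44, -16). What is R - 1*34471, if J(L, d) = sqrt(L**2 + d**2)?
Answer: -34471 + 4*sqrt(137) ≈ -34424.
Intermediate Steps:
R = 4*sqrt(137) (R = sqrt(44**2 + (-16)**2) = sqrt(1936 + 256) = sqrt(2192) = 4*sqrt(137) ≈ 46.819)
R - 1*34471 = 4*sqrt(137) - 1*34471 = 4*sqrt(137) - 34471 = -34471 + 4*sqrt(137)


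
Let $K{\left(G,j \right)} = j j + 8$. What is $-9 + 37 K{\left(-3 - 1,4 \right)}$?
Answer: $879$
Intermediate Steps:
$K{\left(G,j \right)} = 8 + j^{2}$ ($K{\left(G,j \right)} = j^{2} + 8 = 8 + j^{2}$)
$-9 + 37 K{\left(-3 - 1,4 \right)} = -9 + 37 \left(8 + 4^{2}\right) = -9 + 37 \left(8 + 16\right) = -9 + 37 \cdot 24 = -9 + 888 = 879$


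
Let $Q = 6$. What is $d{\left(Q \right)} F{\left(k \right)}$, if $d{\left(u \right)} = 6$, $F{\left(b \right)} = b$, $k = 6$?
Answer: $36$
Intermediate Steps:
$d{\left(Q \right)} F{\left(k \right)} = 6 \cdot 6 = 36$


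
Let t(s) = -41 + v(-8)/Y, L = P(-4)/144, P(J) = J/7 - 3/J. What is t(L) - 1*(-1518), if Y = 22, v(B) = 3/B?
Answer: 259949/176 ≈ 1477.0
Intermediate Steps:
P(J) = -3/J + J/7 (P(J) = J*(⅐) - 3/J = J/7 - 3/J = -3/J + J/7)
L = 5/4032 (L = (-3/(-4) + (⅐)*(-4))/144 = (-3*(-¼) - 4/7)*(1/144) = (¾ - 4/7)*(1/144) = (5/28)*(1/144) = 5/4032 ≈ 0.0012401)
t(s) = -7219/176 (t(s) = -41 + (3/(-8))/22 = -41 + (3*(-⅛))*(1/22) = -41 - 3/8*1/22 = -41 - 3/176 = -7219/176)
t(L) - 1*(-1518) = -7219/176 - 1*(-1518) = -7219/176 + 1518 = 259949/176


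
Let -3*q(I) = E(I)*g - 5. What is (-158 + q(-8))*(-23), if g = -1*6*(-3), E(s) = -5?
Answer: 8717/3 ≈ 2905.7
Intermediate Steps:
g = 18 (g = -6*(-3) = 18)
q(I) = 95/3 (q(I) = -(-5*18 - 5)/3 = -(-90 - 5)/3 = -1/3*(-95) = 95/3)
(-158 + q(-8))*(-23) = (-158 + 95/3)*(-23) = -379/3*(-23) = 8717/3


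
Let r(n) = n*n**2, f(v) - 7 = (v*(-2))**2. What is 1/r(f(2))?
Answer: 1/12167 ≈ 8.2190e-5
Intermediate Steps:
f(v) = 7 + 4*v**2 (f(v) = 7 + (v*(-2))**2 = 7 + (-2*v)**2 = 7 + 4*v**2)
r(n) = n**3
1/r(f(2)) = 1/((7 + 4*2**2)**3) = 1/((7 + 4*4)**3) = 1/((7 + 16)**3) = 1/(23**3) = 1/12167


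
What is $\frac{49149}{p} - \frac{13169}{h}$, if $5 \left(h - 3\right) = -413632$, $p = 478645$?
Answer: $\frac{51845241958}{197975708965} \approx 0.26188$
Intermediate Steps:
$h = - \frac{413617}{5}$ ($h = 3 + \frac{1}{5} \left(-413632\right) = 3 - \frac{413632}{5} = - \frac{413617}{5} \approx -82723.0$)
$\frac{49149}{p} - \frac{13169}{h} = \frac{49149}{478645} - \frac{13169}{- \frac{413617}{5}} = 49149 \cdot \frac{1}{478645} - - \frac{65845}{413617} = \frac{49149}{478645} + \frac{65845}{413617} = \frac{51845241958}{197975708965}$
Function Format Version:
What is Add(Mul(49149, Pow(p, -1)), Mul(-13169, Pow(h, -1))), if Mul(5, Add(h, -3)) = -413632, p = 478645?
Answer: Rational(51845241958, 197975708965) ≈ 0.26188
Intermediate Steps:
h = Rational(-413617, 5) (h = Add(3, Mul(Rational(1, 5), -413632)) = Add(3, Rational(-413632, 5)) = Rational(-413617, 5) ≈ -82723.)
Add(Mul(49149, Pow(p, -1)), Mul(-13169, Pow(h, -1))) = Add(Mul(49149, Pow(478645, -1)), Mul(-13169, Pow(Rational(-413617, 5), -1))) = Add(Mul(49149, Rational(1, 478645)), Mul(-13169, Rational(-5, 413617))) = Add(Rational(49149, 478645), Rational(65845, 413617)) = Rational(51845241958, 197975708965)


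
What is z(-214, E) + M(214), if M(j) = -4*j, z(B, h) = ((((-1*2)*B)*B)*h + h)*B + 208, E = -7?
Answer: -137203966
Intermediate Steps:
z(B, h) = 208 + B*(h - 2*h*B²) (z(B, h) = (((-2*B)*B)*h + h)*B + 208 = ((-2*B²)*h + h)*B + 208 = (-2*h*B² + h)*B + 208 = (h - 2*h*B²)*B + 208 = B*(h - 2*h*B²) + 208 = 208 + B*(h - 2*h*B²))
z(-214, E) + M(214) = (208 - 214*(-7) - 2*(-7)*(-214)³) - 4*214 = (208 + 1498 - 2*(-7)*(-9800344)) - 856 = (208 + 1498 - 137204816) - 856 = -137203110 - 856 = -137203966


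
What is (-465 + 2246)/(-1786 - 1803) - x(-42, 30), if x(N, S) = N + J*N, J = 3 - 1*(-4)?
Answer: 1204123/3589 ≈ 335.50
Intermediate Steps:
J = 7 (J = 3 + 4 = 7)
x(N, S) = 8*N (x(N, S) = N + 7*N = 8*N)
(-465 + 2246)/(-1786 - 1803) - x(-42, 30) = (-465 + 2246)/(-1786 - 1803) - 8*(-42) = 1781/(-3589) - 1*(-336) = 1781*(-1/3589) + 336 = -1781/3589 + 336 = 1204123/3589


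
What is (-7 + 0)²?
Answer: 49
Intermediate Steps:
(-7 + 0)² = (-7)² = 49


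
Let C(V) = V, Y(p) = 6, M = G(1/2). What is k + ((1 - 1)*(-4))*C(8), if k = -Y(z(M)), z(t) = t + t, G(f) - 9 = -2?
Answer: -6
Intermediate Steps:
G(f) = 7 (G(f) = 9 - 2 = 7)
M = 7
z(t) = 2*t
k = -6 (k = -1*6 = -6)
k + ((1 - 1)*(-4))*C(8) = -6 + ((1 - 1)*(-4))*8 = -6 + (0*(-4))*8 = -6 + 0*8 = -6 + 0 = -6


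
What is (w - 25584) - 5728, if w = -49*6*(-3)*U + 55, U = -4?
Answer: -34785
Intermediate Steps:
w = -3473 (w = -49*6*(-3)*(-4) + 55 = -(-882)*(-4) + 55 = -49*72 + 55 = -3528 + 55 = -3473)
(w - 25584) - 5728 = (-3473 - 25584) - 5728 = -29057 - 5728 = -34785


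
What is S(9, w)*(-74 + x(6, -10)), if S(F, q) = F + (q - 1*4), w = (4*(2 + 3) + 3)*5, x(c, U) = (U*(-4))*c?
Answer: 19920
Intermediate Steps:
x(c, U) = -4*U*c (x(c, U) = (-4*U)*c = -4*U*c)
w = 115 (w = (4*5 + 3)*5 = (20 + 3)*5 = 23*5 = 115)
S(F, q) = -4 + F + q (S(F, q) = F + (q - 4) = F + (-4 + q) = -4 + F + q)
S(9, w)*(-74 + x(6, -10)) = (-4 + 9 + 115)*(-74 - 4*(-10)*6) = 120*(-74 + 240) = 120*166 = 19920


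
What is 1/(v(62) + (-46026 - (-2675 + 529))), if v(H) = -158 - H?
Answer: -1/44100 ≈ -2.2676e-5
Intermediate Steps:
1/(v(62) + (-46026 - (-2675 + 529))) = 1/((-158 - 1*62) + (-46026 - (-2675 + 529))) = 1/((-158 - 62) + (-46026 - 1*(-2146))) = 1/(-220 + (-46026 + 2146)) = 1/(-220 - 43880) = 1/(-44100) = -1/44100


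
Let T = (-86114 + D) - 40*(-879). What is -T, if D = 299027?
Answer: -248073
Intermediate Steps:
T = 248073 (T = (-86114 + 299027) - 40*(-879) = 212913 + 35160 = 248073)
-T = -1*248073 = -248073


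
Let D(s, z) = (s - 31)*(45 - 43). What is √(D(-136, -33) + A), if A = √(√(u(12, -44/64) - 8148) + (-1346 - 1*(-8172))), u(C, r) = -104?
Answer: √(-334 + √2*√(3413 + I*√2063)) ≈ 0.01734 + 15.855*I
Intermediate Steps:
D(s, z) = -62 + 2*s (D(s, z) = (-31 + s)*2 = -62 + 2*s)
A = √(6826 + 2*I*√2063) (A = √(√(-104 - 8148) + (-1346 - 1*(-8172))) = √(√(-8252) + (-1346 + 8172)) = √(2*I*√2063 + 6826) = √(6826 + 2*I*√2063) ≈ 82.621 + 0.5497*I)
√(D(-136, -33) + A) = √((-62 + 2*(-136)) + √(6826 + 2*I*√2063)) = √((-62 - 272) + √(6826 + 2*I*√2063)) = √(-334 + √(6826 + 2*I*√2063))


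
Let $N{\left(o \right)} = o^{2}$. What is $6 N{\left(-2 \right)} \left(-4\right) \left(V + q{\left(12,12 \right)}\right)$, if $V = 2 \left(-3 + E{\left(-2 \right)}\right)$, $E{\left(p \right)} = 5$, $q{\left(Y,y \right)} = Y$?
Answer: $-1536$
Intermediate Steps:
$V = 4$ ($V = 2 \left(-3 + 5\right) = 2 \cdot 2 = 4$)
$6 N{\left(-2 \right)} \left(-4\right) \left(V + q{\left(12,12 \right)}\right) = 6 \left(-2\right)^{2} \left(-4\right) \left(4 + 12\right) = 6 \cdot 4 \left(-4\right) 16 = 24 \left(-4\right) 16 = \left(-96\right) 16 = -1536$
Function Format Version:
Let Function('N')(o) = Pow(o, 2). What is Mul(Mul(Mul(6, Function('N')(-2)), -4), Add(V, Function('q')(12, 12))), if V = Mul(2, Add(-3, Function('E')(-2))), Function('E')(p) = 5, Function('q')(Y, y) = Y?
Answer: -1536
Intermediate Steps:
V = 4 (V = Mul(2, Add(-3, 5)) = Mul(2, 2) = 4)
Mul(Mul(Mul(6, Function('N')(-2)), -4), Add(V, Function('q')(12, 12))) = Mul(Mul(Mul(6, Pow(-2, 2)), -4), Add(4, 12)) = Mul(Mul(Mul(6, 4), -4), 16) = Mul(Mul(24, -4), 16) = Mul(-96, 16) = -1536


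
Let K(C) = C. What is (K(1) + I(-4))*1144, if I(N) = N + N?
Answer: -8008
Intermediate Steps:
I(N) = 2*N
(K(1) + I(-4))*1144 = (1 + 2*(-4))*1144 = (1 - 8)*1144 = -7*1144 = -8008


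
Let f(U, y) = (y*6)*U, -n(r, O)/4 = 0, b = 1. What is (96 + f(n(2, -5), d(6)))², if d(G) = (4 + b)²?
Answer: 9216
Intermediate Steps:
d(G) = 25 (d(G) = (4 + 1)² = 5² = 25)
n(r, O) = 0 (n(r, O) = -4*0 = 0)
f(U, y) = 6*U*y (f(U, y) = (6*y)*U = 6*U*y)
(96 + f(n(2, -5), d(6)))² = (96 + 6*0*25)² = (96 + 0)² = 96² = 9216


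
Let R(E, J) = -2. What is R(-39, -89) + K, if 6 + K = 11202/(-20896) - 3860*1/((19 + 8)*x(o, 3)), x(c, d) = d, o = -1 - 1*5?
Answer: -47553265/846288 ≈ -56.190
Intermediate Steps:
o = -6 (o = -1 - 5 = -6)
K = -45860689/846288 (K = -6 + (11202/(-20896) - 3860*1/(3*(19 + 8))) = -6 + (11202*(-1/20896) - 3860/(27*3)) = -6 + (-5601/10448 - 3860/81) = -6 - 40782961/846288 = -45860689/846288 ≈ -54.190)
R(-39, -89) + K = -2 - 45860689/846288 = -47553265/846288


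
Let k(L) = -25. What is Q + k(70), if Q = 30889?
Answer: 30864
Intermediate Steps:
Q + k(70) = 30889 - 25 = 30864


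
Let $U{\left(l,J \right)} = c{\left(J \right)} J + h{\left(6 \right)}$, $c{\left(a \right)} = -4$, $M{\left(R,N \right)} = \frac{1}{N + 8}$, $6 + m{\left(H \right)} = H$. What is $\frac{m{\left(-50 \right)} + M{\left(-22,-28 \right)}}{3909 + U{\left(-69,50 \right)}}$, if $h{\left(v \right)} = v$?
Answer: $- \frac{1121}{74300} \approx -0.015087$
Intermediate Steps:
$m{\left(H \right)} = -6 + H$
$M{\left(R,N \right)} = \frac{1}{8 + N}$
$U{\left(l,J \right)} = 6 - 4 J$ ($U{\left(l,J \right)} = - 4 J + 6 = 6 - 4 J$)
$\frac{m{\left(-50 \right)} + M{\left(-22,-28 \right)}}{3909 + U{\left(-69,50 \right)}} = \frac{\left(-6 - 50\right) + \frac{1}{8 - 28}}{3909 + \left(6 - 200\right)} = \frac{-56 + \frac{1}{-20}}{3909 + \left(6 - 200\right)} = \frac{-56 - \frac{1}{20}}{3909 - 194} = - \frac{1121}{20 \cdot 3715} = \left(- \frac{1121}{20}\right) \frac{1}{3715} = - \frac{1121}{74300}$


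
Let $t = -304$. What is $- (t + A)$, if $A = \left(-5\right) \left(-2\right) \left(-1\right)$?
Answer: $314$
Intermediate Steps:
$A = -10$ ($A = 10 \left(-1\right) = -10$)
$- (t + A) = - (-304 - 10) = \left(-1\right) \left(-314\right) = 314$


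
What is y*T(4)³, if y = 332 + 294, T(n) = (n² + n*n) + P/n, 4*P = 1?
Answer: 42256783161/2048 ≈ 2.0633e+7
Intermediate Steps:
P = ¼ (P = (¼)*1 = ¼ ≈ 0.25000)
T(n) = 2*n² + 1/(4*n) (T(n) = (n² + n*n) + 1/(4*n) = (n² + n²) + 1/(4*n) = 2*n² + 1/(4*n))
y = 626
y*T(4)³ = 626*((¼)*(1 + 8*4³)/4)³ = 626*((¼)*(¼)*(1 + 8*64))³ = 626*((¼)*(¼)*(1 + 512))³ = 626*((¼)*(¼)*513)³ = 626*(513/16)³ = 626*(135005697/4096) = 42256783161/2048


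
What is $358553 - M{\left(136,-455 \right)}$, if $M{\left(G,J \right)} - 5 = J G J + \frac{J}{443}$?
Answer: $- \frac{12314004981}{443} \approx -2.7797 \cdot 10^{7}$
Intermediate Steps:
$M{\left(G,J \right)} = 5 + \frac{J}{443} + G J^{2}$ ($M{\left(G,J \right)} = 5 + \left(J G J + \frac{J}{443}\right) = 5 + \left(G J J + J \frac{1}{443}\right) = 5 + \left(G J^{2} + \frac{J}{443}\right) = 5 + \left(\frac{J}{443} + G J^{2}\right) = 5 + \frac{J}{443} + G J^{2}$)
$358553 - M{\left(136,-455 \right)} = 358553 - \left(5 + \frac{1}{443} \left(-455\right) + 136 \left(-455\right)^{2}\right) = 358553 - \left(5 - \frac{455}{443} + 136 \cdot 207025\right) = 358553 - \left(5 - \frac{455}{443} + 28155400\right) = 358553 - \frac{12472843960}{443} = - \frac{12314004981}{443}$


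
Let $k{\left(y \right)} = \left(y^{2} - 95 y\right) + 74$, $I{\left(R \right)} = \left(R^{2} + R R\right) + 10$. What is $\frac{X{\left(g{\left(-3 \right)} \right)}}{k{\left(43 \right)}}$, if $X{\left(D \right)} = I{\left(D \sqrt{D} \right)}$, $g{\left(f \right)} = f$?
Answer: $\frac{22}{1081} \approx 0.020352$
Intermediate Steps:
$I{\left(R \right)} = 10 + 2 R^{2}$ ($I{\left(R \right)} = \left(R^{2} + R^{2}\right) + 10 = 2 R^{2} + 10 = 10 + 2 R^{2}$)
$X{\left(D \right)} = 10 + 2 D^{3}$ ($X{\left(D \right)} = 10 + 2 \left(D \sqrt{D}\right)^{2} = 10 + 2 \left(D^{\frac{3}{2}}\right)^{2} = 10 + 2 D^{3}$)
$k{\left(y \right)} = 74 + y^{2} - 95 y$
$\frac{X{\left(g{\left(-3 \right)} \right)}}{k{\left(43 \right)}} = \frac{10 + 2 \left(-3\right)^{3}}{74 + 43^{2} - 4085} = \frac{10 + 2 \left(-27\right)}{74 + 1849 - 4085} = \frac{10 - 54}{-2162} = \left(-44\right) \left(- \frac{1}{2162}\right) = \frac{22}{1081}$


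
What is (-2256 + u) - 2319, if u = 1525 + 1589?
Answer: -1461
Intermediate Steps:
u = 3114
(-2256 + u) - 2319 = (-2256 + 3114) - 2319 = 858 - 2319 = -1461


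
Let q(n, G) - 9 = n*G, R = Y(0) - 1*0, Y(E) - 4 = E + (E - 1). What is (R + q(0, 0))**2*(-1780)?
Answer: -256320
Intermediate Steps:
Y(E) = 3 + 2*E (Y(E) = 4 + (E + (E - 1)) = 4 + (E + (-1 + E)) = 4 + (-1 + 2*E) = 3 + 2*E)
R = 3 (R = (3 + 2*0) - 1*0 = (3 + 0) + 0 = 3 + 0 = 3)
q(n, G) = 9 + G*n (q(n, G) = 9 + n*G = 9 + G*n)
(R + q(0, 0))**2*(-1780) = (3 + (9 + 0*0))**2*(-1780) = (3 + (9 + 0))**2*(-1780) = (3 + 9)**2*(-1780) = 12**2*(-1780) = 144*(-1780) = -256320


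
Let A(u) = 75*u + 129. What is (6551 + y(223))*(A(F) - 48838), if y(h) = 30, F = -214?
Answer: -426178979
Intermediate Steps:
A(u) = 129 + 75*u
(6551 + y(223))*(A(F) - 48838) = (6551 + 30)*((129 + 75*(-214)) - 48838) = 6581*((129 - 16050) - 48838) = 6581*(-15921 - 48838) = 6581*(-64759) = -426178979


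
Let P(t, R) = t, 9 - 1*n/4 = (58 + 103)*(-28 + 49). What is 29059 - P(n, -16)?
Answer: 42547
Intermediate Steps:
n = -13488 (n = 36 - 4*(58 + 103)*(-28 + 49) = 36 - 644*21 = 36 - 4*3381 = 36 - 13524 = -13488)
29059 - P(n, -16) = 29059 - 1*(-13488) = 29059 + 13488 = 42547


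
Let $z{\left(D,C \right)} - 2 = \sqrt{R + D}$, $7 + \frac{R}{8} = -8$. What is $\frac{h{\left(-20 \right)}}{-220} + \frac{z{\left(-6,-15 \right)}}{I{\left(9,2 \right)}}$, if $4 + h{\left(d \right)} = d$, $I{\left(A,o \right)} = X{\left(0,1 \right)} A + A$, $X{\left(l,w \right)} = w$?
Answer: $\frac{109}{495} + \frac{i \sqrt{14}}{6} \approx 0.2202 + 0.62361 i$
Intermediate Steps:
$R = -120$ ($R = -56 + 8 \left(-8\right) = -56 - 64 = -120$)
$I{\left(A,o \right)} = 2 A$ ($I{\left(A,o \right)} = 1 A + A = A + A = 2 A$)
$z{\left(D,C \right)} = 2 + \sqrt{-120 + D}$
$h{\left(d \right)} = -4 + d$
$\frac{h{\left(-20 \right)}}{-220} + \frac{z{\left(-6,-15 \right)}}{I{\left(9,2 \right)}} = \frac{-4 - 20}{-220} + \frac{2 + \sqrt{-120 - 6}}{2 \cdot 9} = \left(-24\right) \left(- \frac{1}{220}\right) + \frac{2 + \sqrt{-126}}{18} = \frac{6}{55} + \left(2 + 3 i \sqrt{14}\right) \frac{1}{18} = \frac{6}{55} + \left(\frac{1}{9} + \frac{i \sqrt{14}}{6}\right) = \frac{109}{495} + \frac{i \sqrt{14}}{6}$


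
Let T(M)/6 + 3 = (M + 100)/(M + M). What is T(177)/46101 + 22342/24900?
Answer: 10124962913/11287829850 ≈ 0.89698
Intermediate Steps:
T(M) = -18 + 3*(100 + M)/M (T(M) = -18 + 6*((M + 100)/(M + M)) = -18 + 6*((100 + M)/((2*M))) = -18 + 6*((100 + M)*(1/(2*M))) = -18 + 6*((100 + M)/(2*M)) = -18 + 3*(100 + M)/M)
T(177)/46101 + 22342/24900 = (-15 + 300/177)/46101 + 22342/24900 = (-15 + 300*(1/177))*(1/46101) + 22342*(1/24900) = (-15 + 100/59)*(1/46101) + 11171/12450 = -785/59*1/46101 + 11171/12450 = -785/2719959 + 11171/12450 = 10124962913/11287829850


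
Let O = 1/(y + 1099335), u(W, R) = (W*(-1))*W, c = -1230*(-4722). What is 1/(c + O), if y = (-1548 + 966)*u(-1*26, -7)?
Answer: 1492767/8670080302021 ≈ 1.7217e-7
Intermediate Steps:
c = 5808060
u(W, R) = -W² (u(W, R) = (-W)*W = -W²)
y = 393432 (y = (-1548 + 966)*(-(-1*26)²) = -(-582)*(-26)² = -(-582)*676 = -582*(-676) = 393432)
O = 1/1492767 (O = 1/(393432 + 1099335) = 1/1492767 ≈ 6.6990e-7)
1/(c + O) = 1/(5808060 + 1/1492767) = 1/(8670080302021/1492767) = 1492767/8670080302021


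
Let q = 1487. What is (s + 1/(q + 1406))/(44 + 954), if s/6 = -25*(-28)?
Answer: 12150601/2887214 ≈ 4.2084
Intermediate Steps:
s = 4200 (s = 6*(-25*(-28)) = 6*700 = 4200)
(s + 1/(q + 1406))/(44 + 954) = (4200 + 1/(1487 + 1406))/(44 + 954) = (4200 + 1/2893)/998 = (4200 + 1/2893)*(1/998) = (12150601/2893)*(1/998) = 12150601/2887214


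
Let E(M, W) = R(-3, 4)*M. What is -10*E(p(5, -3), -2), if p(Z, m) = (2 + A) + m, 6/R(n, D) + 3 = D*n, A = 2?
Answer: 4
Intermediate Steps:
R(n, D) = 6/(-3 + D*n)
p(Z, m) = 4 + m (p(Z, m) = (2 + 2) + m = 4 + m)
E(M, W) = -2*M/5 (E(M, W) = (6/(-3 + 4*(-3)))*M = (6/(-3 - 12))*M = (6/(-15))*M = (6*(-1/15))*M = -2*M/5)
-10*E(p(5, -3), -2) = -(-4)*(4 - 3) = -(-4) = -10*(-⅖) = 4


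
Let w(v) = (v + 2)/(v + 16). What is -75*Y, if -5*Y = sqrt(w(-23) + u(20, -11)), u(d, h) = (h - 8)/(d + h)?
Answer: 10*sqrt(2) ≈ 14.142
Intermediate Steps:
u(d, h) = (-8 + h)/(d + h)
w(v) = (2 + v)/(16 + v)
Y = -2*sqrt(2)/15 (Y = -sqrt((2 - 23)/(16 - 23) + (-8 - 11)/(20 - 11))/5 = -sqrt(-21/(-7) - 19/9)/5 = -sqrt(-1/7*(-21) + (1/9)*(-19))/5 = -sqrt(3 - 19/9)/5 = -2*sqrt(2)/15 ≈ -0.18856)
-75*Y = -(-10)*sqrt(2) = 10*sqrt(2)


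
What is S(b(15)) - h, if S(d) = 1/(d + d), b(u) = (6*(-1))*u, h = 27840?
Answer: -5011201/180 ≈ -27840.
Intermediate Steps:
b(u) = -6*u
S(d) = 1/(2*d)
S(b(15)) - h = 1/(2*((-6*15))) - 1*27840 = (½)/(-90) - 27840 = (½)*(-1/90) - 27840 = -1/180 - 27840 = -5011201/180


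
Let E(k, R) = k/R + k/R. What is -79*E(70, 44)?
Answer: -2765/11 ≈ -251.36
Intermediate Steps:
E(k, R) = 2*k/R
-79*E(70, 44) = -158*70/44 = -79*35/11 = -2765/11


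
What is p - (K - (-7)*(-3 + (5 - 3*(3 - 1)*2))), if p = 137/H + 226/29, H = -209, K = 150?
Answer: -441619/6061 ≈ -72.862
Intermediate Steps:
p = 43261/6061 (p = 137/(-209) + 226/29 = 137*(-1/209) + 226*(1/29) = -137/209 + 226/29 = 43261/6061 ≈ 7.1376)
p - (K - (-7)*(-3 + (5 - 3*(3 - 1)*2))) = 43261/6061 - (150 - (-7)*(-3 + (5 - 3*(3 - 1)*2))) = 43261/6061 - (150 - (-7)*(-3 + (5 - 3*2*2))) = 43261/6061 - (150 - (-7)*(-3 + (5 - 6*2))) = 43261/6061 - (150 - (-7)*(-3 + (5 - 12))) = 43261/6061 - (150 - (-7)*(-3 - 7)) = 43261/6061 - (150 - (-7)*(-10)) = 43261/6061 - (150 - 1*70) = 43261/6061 - (150 - 70) = 43261/6061 - 1*80 = 43261/6061 - 80 = -441619/6061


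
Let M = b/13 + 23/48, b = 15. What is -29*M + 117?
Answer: 43457/624 ≈ 69.643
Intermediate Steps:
M = 1019/624 (M = 15/13 + 23/48 = 1019/624 ≈ 1.6330)
-29*M + 117 = -29*1019/624 + 117 = -29551/624 + 117 = 43457/624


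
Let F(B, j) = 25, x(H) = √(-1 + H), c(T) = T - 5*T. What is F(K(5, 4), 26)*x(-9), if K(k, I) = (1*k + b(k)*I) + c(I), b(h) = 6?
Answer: 25*I*√10 ≈ 79.057*I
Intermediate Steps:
c(T) = -4*T
K(k, I) = k + 2*I (K(k, I) = (1*k + 6*I) - 4*I = (k + 6*I) - 4*I = k + 2*I)
F(K(5, 4), 26)*x(-9) = 25*√(-1 - 9) = 25*√(-10) = 25*(I*√10) = 25*I*√10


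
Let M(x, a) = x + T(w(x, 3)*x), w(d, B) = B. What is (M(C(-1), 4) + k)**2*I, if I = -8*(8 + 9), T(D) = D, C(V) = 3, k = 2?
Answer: -26656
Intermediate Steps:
M(x, a) = 4*x (M(x, a) = x + 3*x = 4*x)
I = -136 (I = -8*17 = -136)
(M(C(-1), 4) + k)**2*I = (4*3 + 2)**2*(-136) = (12 + 2)**2*(-136) = 14**2*(-136) = 196*(-136) = -26656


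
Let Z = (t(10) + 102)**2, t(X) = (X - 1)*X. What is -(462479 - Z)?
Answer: -425615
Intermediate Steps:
t(X) = X*(-1 + X) (t(X) = (-1 + X)*X = X*(-1 + X))
Z = 36864 (Z = (10*(-1 + 10) + 102)**2 = (10*9 + 102)**2 = (90 + 102)**2 = 192**2 = 36864)
-(462479 - Z) = -(462479 - 1*36864) = -(462479 - 36864) = -1*425615 = -425615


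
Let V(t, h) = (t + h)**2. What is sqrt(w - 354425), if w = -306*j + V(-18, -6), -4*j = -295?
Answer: I*sqrt(1505666)/2 ≈ 613.53*I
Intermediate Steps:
j = 295/4 (j = -1/4*(-295) = 295/4 ≈ 73.750)
V(t, h) = (h + t)**2
w = -43983/2 (w = -306*295/4 + (-6 - 18)**2 = -45135/2 + (-24)**2 = -45135/2 + 576 = -43983/2 ≈ -21992.)
sqrt(w - 354425) = sqrt(-43983/2 - 354425) = sqrt(-752833/2) = I*sqrt(1505666)/2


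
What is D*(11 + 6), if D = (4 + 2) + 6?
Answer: 204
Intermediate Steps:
D = 12 (D = 6 + 6 = 12)
D*(11 + 6) = 12*(11 + 6) = 12*17 = 204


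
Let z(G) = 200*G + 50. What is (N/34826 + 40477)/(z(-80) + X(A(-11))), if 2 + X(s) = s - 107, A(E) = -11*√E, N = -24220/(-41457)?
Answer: -156414507629890151/62056811051084564 + 29219971535567*I*√11/16924584832113972 ≈ -2.5205 + 0.0057261*I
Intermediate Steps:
N = 24220/41457 (N = -24220*(-1/41457) = 24220/41457 ≈ 0.58422)
z(G) = 50 + 200*G
X(s) = -109 + s (X(s) = -2 + (s - 107) = -2 + (-107 + s) = -109 + s)
(N/34826 + 40477)/(z(-80) + X(A(-11))) = ((24220/41457)/34826 + 40477)/((50 + 200*(-80)) + (-109 - 11*I*√11)) = ((24220/41457)*(1/34826) + 40477)/((50 - 16000) + (-109 - 11*I*√11)) = (12110/721890741 + 40477)/(-15950 + (-109 - 11*I*√11)) = 29219971535567/(721890741*(-16059 - 11*I*√11))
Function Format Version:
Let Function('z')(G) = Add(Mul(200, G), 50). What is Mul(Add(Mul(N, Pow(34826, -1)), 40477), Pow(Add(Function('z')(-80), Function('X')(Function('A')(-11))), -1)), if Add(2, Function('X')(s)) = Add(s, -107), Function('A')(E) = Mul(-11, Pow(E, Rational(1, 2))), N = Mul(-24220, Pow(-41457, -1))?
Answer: Add(Rational(-156414507629890151, 62056811051084564), Mul(Rational(29219971535567, 16924584832113972), I, Pow(11, Rational(1, 2)))) ≈ Add(-2.5205, Mul(0.0057261, I))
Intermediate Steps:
N = Rational(24220, 41457) (N = Mul(-24220, Rational(-1, 41457)) = Rational(24220, 41457) ≈ 0.58422)
Function('z')(G) = Add(50, Mul(200, G))
Function('X')(s) = Add(-109, s) (Function('X')(s) = Add(-2, Add(s, -107)) = Add(-2, Add(-107, s)) = Add(-109, s))
Mul(Add(Mul(N, Pow(34826, -1)), 40477), Pow(Add(Function('z')(-80), Function('X')(Function('A')(-11))), -1)) = Mul(Add(Mul(Rational(24220, 41457), Pow(34826, -1)), 40477), Pow(Add(Add(50, Mul(200, -80)), Add(-109, Mul(-11, Pow(-11, Rational(1, 2))))), -1)) = Mul(Add(Mul(Rational(24220, 41457), Rational(1, 34826)), 40477), Pow(Add(Add(50, -16000), Add(-109, Mul(-11, Mul(I, Pow(11, Rational(1, 2)))))), -1)) = Mul(Add(Rational(12110, 721890741), 40477), Pow(Add(-15950, Add(-109, Mul(-11, I, Pow(11, Rational(1, 2))))), -1)) = Mul(Rational(29219971535567, 721890741), Pow(Add(-16059, Mul(-11, I, Pow(11, Rational(1, 2)))), -1))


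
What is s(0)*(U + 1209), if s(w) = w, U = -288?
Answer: 0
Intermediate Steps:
s(0)*(U + 1209) = 0*(-288 + 1209) = 0*921 = 0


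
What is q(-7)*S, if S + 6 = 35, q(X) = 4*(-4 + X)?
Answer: -1276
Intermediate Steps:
q(X) = -16 + 4*X
S = 29 (S = -6 + 35 = 29)
q(-7)*S = (-16 + 4*(-7))*29 = (-16 - 28)*29 = -44*29 = -1276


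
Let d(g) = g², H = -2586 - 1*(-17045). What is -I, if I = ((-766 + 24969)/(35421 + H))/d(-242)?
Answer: -24203/2921172320 ≈ -8.2854e-6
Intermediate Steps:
H = 14459 (H = -2586 + 17045 = 14459)
I = 24203/2921172320 (I = ((-766 + 24969)/(35421 + 14459))/((-242)²) = (24203/49880)/58564 = (24203*(1/49880))*(1/58564) = (24203/49880)*(1/58564) = 24203/2921172320 ≈ 8.2854e-6)
-I = -1*24203/2921172320 = -24203/2921172320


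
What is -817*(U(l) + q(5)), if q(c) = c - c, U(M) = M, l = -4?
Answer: 3268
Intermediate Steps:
q(c) = 0
-817*(U(l) + q(5)) = -817*(-4 + 0) = -817*(-4) = 3268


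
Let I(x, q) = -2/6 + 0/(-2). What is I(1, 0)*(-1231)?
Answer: 1231/3 ≈ 410.33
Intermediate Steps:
I(x, q) = -⅓ (I(x, q) = -2*⅙ + 0*(-½) = -⅓ + 0 = -⅓)
I(1, 0)*(-1231) = -⅓*(-1231) = 1231/3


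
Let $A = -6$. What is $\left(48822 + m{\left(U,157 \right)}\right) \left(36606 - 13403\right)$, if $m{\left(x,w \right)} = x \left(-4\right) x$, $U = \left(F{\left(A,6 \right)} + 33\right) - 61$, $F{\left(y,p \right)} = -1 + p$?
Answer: $1083719318$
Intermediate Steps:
$U = -23$ ($U = \left(\left(-1 + 6\right) + 33\right) - 61 = \left(5 + 33\right) - 61 = 38 - 61 = -23$)
$m{\left(x,w \right)} = - 4 x^{2}$ ($m{\left(x,w \right)} = - 4 x x = - 4 x^{2}$)
$\left(48822 + m{\left(U,157 \right)}\right) \left(36606 - 13403\right) = \left(48822 - 4 \left(-23\right)^{2}\right) \left(36606 - 13403\right) = \left(48822 - 2116\right) 23203 = 46706 \cdot 23203 = 1083719318$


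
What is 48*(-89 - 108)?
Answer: -9456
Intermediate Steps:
48*(-89 - 108) = 48*(-197) = -9456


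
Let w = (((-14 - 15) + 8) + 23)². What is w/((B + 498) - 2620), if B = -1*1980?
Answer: -2/2051 ≈ -0.00097513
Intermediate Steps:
B = -1980
w = 4 (w = ((-29 + 8) + 23)² = (-21 + 23)² = 2² = 4)
w/((B + 498) - 2620) = 4/((-1980 + 498) - 2620) = 4/(-1482 - 2620) = 4/(-4102) = 4*(-1/4102) = -2/2051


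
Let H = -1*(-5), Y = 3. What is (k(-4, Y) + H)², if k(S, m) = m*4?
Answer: 289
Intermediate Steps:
H = 5
k(S, m) = 4*m
(k(-4, Y) + H)² = (4*3 + 5)² = (12 + 5)² = 17² = 289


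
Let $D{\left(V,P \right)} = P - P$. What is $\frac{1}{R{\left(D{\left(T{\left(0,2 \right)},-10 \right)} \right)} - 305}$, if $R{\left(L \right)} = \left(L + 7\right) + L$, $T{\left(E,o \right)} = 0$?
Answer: $- \frac{1}{298} \approx -0.0033557$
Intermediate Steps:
$D{\left(V,P \right)} = 0$
$R{\left(L \right)} = 7 + 2 L$ ($R{\left(L \right)} = \left(7 + L\right) + L = 7 + 2 L$)
$\frac{1}{R{\left(D{\left(T{\left(0,2 \right)},-10 \right)} \right)} - 305} = \frac{1}{\left(7 + 2 \cdot 0\right) - 305} = \frac{1}{\left(7 + 0\right) - 305} = \frac{1}{7 - 305} = \frac{1}{-298} = - \frac{1}{298}$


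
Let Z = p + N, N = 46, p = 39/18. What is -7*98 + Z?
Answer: -3827/6 ≈ -637.83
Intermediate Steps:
p = 13/6 (p = 39*(1/18) = 13/6 ≈ 2.1667)
Z = 289/6 (Z = 13/6 + 46 = 289/6 ≈ 48.167)
-7*98 + Z = -7*98 + 289/6 = -686 + 289/6 = -3827/6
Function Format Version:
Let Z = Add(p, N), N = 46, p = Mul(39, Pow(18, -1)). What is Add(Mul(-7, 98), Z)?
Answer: Rational(-3827, 6) ≈ -637.83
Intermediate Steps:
p = Rational(13, 6) (p = Mul(39, Rational(1, 18)) = Rational(13, 6) ≈ 2.1667)
Z = Rational(289, 6) (Z = Add(Rational(13, 6), 46) = Rational(289, 6) ≈ 48.167)
Add(Mul(-7, 98), Z) = Add(Mul(-7, 98), Rational(289, 6)) = Add(-686, Rational(289, 6)) = Rational(-3827, 6)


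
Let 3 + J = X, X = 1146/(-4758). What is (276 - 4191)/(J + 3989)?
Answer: -1034865/1053569 ≈ -0.98225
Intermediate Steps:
X = -191/793 (X = 1146*(-1/4758) = -191/793 ≈ -0.24086)
J = -2570/793 (J = -3 - 191/793 = -2570/793 ≈ -3.2409)
(276 - 4191)/(J + 3989) = (276 - 4191)/(-2570/793 + 3989) = -3915/3160707/793 = -3915*793/3160707 = -1034865/1053569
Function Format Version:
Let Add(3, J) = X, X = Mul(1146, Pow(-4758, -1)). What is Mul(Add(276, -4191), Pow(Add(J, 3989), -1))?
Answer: Rational(-1034865, 1053569) ≈ -0.98225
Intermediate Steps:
X = Rational(-191, 793) (X = Mul(1146, Rational(-1, 4758)) = Rational(-191, 793) ≈ -0.24086)
J = Rational(-2570, 793) (J = Add(-3, Rational(-191, 793)) = Rational(-2570, 793) ≈ -3.2409)
Mul(Add(276, -4191), Pow(Add(J, 3989), -1)) = Mul(Add(276, -4191), Pow(Add(Rational(-2570, 793), 3989), -1)) = Mul(-3915, Pow(Rational(3160707, 793), -1)) = Mul(-3915, Rational(793, 3160707)) = Rational(-1034865, 1053569)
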